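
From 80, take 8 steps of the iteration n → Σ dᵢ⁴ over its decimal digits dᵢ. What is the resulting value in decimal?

4514

80 → 8⁴ + 0⁴ = 4096 + 0 = 4096
4096 → 4⁴ + 0⁴ + 9⁴ + 6⁴ = 256 + 0 + 6561 + 1296 = 8113
8113 → 8⁴ + 1⁴ + 1⁴ + 3⁴ = 4096 + 1 + 1 + 81 = 4179
4179 → 4⁴ + 1⁴ + 7⁴ + 9⁴ = 256 + 1 + 2401 + 6561 = 9219
9219 → 9⁴ + 2⁴ + 1⁴ + 9⁴ = 6561 + 16 + 1 + 6561 = 13139
13139 → 1⁴ + 3⁴ + 1⁴ + 3⁴ + 9⁴ = 1 + 81 + 1 + 81 + 6561 = 6725
6725 → 6⁴ + 7⁴ + 2⁴ + 5⁴ = 1296 + 2401 + 16 + 625 = 4338
4338 → 4⁴ + 3⁴ + 3⁴ + 8⁴ = 256 + 81 + 81 + 4096 = 4514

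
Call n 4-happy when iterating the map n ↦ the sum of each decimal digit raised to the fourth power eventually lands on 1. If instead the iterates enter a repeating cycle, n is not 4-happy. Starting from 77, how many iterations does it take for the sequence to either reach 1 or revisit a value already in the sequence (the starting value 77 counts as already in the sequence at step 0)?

13

77 → 7⁴ + 7⁴ = 4802
4802 → 4⁴ + 8⁴ + 0⁴ + 2⁴ = 4368
4368 → 4⁴ + 3⁴ + 6⁴ + 8⁴ = 5729
5729 → 5⁴ + 7⁴ + 2⁴ + 9⁴ = 9603
9603 → 9⁴ + 6⁴ + 0⁴ + 3⁴ = 7938
7938 → 7⁴ + 9⁴ + 3⁴ + 8⁴ = 13139
13139 → 1⁴ + 3⁴ + 1⁴ + 3⁴ + 9⁴ = 6725
6725 → 6⁴ + 7⁴ + 2⁴ + 5⁴ = 4338
4338 → 4⁴ + 3⁴ + 3⁴ + 8⁴ = 4514
4514 → 4⁴ + 5⁴ + 1⁴ + 4⁴ = 1138
1138 → 1⁴ + 1⁴ + 3⁴ + 8⁴ = 4179
4179 → 4⁴ + 1⁴ + 7⁴ + 9⁴ = 9219
9219 → 9⁴ + 2⁴ + 1⁴ + 9⁴ = 13139  — 13139 repeats.
That took 13 steps.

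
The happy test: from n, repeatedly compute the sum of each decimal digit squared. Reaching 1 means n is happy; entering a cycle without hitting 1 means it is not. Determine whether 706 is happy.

not happy

706 → 7² + 0² + 6² = 85
85 → 8² + 5² = 89
89 → 8² + 9² = 145
145 → 1² + 4² + 5² = 42
42 → 4² + 2² = 20
20 → 2² + 0² = 4
4 → 4² = 16
16 → 1² + 6² = 37
37 → 3² + 7² = 58
58 → 5² + 8² = 89  — 89 already seen; the sequence cycles without reaching 1.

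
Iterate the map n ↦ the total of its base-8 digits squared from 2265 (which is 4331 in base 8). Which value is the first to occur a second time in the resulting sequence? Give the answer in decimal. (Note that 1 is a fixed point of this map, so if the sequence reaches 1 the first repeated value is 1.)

2265 = (4,3,3,1)_8 → 4² + 3² + 3² + 1² = 16 + 9 + 9 + 1 = 35
35 = (4,3)_8 → 4² + 3² = 16 + 9 = 25
25 = (3,1)_8 → 3² + 1² = 9 + 1 = 10
10 = (1,2)_8 → 1² + 2² = 1 + 4 = 5
5 = (5)_8 → 5² = 25  — 25 already appeared earlier.

25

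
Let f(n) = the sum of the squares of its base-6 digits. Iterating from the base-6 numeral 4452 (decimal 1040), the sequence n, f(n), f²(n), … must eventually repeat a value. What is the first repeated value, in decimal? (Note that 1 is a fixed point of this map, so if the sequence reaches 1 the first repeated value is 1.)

1040 = (4,4,5,2)_6 → 4² + 4² + 5² + 2² = 61
61 = (1,4,1)_6 → 1² + 4² + 1² = 18
18 = (3,0)_6 → 3² + 0² = 9
9 = (1,3)_6 → 1² + 3² = 10
10 = (1,4)_6 → 1² + 4² = 17
17 = (2,5)_6 → 2² + 5² = 29
29 = (4,5)_6 → 4² + 5² = 41
41 = (1,0,5)_6 → 1² + 0² + 5² = 26
26 = (4,2)_6 → 4² + 2² = 20
20 = (3,2)_6 → 3² + 2² = 13
13 = (2,1)_6 → 2² + 1² = 5
5 = (5)_6 → 5² = 25
25 = (4,1)_6 → 4² + 1² = 17  — 17 already appeared earlier.

17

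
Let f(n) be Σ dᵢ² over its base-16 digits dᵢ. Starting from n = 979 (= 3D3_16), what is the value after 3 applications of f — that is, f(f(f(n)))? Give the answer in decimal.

979 = (3,13,3)_16 → 3² + 13² + 3² = 187
187 = (11,11)_16 → 11² + 11² = 242
242 = (15,2)_16 → 15² + 2² = 229

229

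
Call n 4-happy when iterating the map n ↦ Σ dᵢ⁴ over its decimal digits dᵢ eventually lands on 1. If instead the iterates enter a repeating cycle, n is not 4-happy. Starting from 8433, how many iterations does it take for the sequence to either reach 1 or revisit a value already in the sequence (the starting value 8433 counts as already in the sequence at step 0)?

8433 → 4514
4514 → 1138
1138 → 4179
4179 → 9219
9219 → 13139
13139 → 6725
6725 → 4338
4338 → 4514  — 4514 repeats.
That took 8 steps.

8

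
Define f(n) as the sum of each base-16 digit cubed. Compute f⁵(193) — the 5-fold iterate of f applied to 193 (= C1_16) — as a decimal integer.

91

193 = (12,1)_16 → 12³ + 1³ = 1728 + 1 = 1729
1729 = (6,12,1)_16 → 6³ + 12³ + 1³ = 216 + 1728 + 1 = 1945
1945 = (7,9,9)_16 → 7³ + 9³ + 9³ = 343 + 729 + 729 = 1801
1801 = (7,0,9)_16 → 7³ + 0³ + 9³ = 343 + 0 + 729 = 1072
1072 = (4,3,0)_16 → 4³ + 3³ + 0³ = 64 + 27 + 0 = 91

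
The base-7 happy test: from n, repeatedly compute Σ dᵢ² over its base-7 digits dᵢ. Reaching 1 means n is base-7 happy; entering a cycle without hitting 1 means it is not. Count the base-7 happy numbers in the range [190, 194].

1

190: 190 → 46 → 52 → 10 → 10  (repeats 10)
191: 191 → 49 → 1  (reaches 1)
192: 192 → 54 → 26 → 34 → 52 → 10 → 10  (repeats 10)
193: 193 → 61 → 27 → 45 → 45  (repeats 45)
194: 194 → 70 → 10 → 10  (repeats 10)
base-7 happy: 191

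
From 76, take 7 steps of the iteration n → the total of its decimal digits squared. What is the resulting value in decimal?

76 → 7² + 6² = 49 + 36 = 85
85 → 8² + 5² = 64 + 25 = 89
89 → 8² + 9² = 64 + 81 = 145
145 → 1² + 4² + 5² = 1 + 16 + 25 = 42
42 → 4² + 2² = 16 + 4 = 20
20 → 2² + 0² = 4 + 0 = 4
4 → 4² = 16

16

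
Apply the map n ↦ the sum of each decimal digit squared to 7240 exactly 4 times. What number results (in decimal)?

26

7240 → 69
69 → 117
117 → 51
51 → 26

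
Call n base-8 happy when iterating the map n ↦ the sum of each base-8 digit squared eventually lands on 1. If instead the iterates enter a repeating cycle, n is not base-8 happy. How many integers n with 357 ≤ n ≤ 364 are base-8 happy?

1

357: 357 → 66 → 5 → 25 → 10 → 5  (repeats 5)
358: 358 → 77 → 27 → 18 → 8 → 1  (reaches 1)
359: 359 → 90 → 14 → 37 → 41 → 26 → 13 → 26  (repeats 26)
360: 360 → 50 → 40 → 25 → 10 → 5 → 25  (repeats 25)
361: 361 → 51 → 45 → 50 → 40 → 25 → 10 → 5 → 25  (repeats 25)
362: 362 → 54 → 72 → 2 → 4 → 16 → 4  (repeats 4)
363: 363 → 59 → 58 → 53 → 61 → 74 → 6 → 36 → 32 → 16 → 4 → 16  (repeats 16)
364: 364 → 66 → 5 → 25 → 10 → 5  (repeats 5)
base-8 happy: 358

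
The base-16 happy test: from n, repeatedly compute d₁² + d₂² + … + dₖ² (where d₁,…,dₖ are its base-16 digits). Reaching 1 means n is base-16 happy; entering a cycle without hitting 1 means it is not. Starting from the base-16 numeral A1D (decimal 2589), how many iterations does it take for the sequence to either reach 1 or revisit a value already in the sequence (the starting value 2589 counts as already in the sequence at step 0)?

2589 = (10,1,13)_16 → 10² + 1² + 13² = 270
270 = (1,0,14)_16 → 1² + 0² + 14² = 197
197 = (12,5)_16 → 12² + 5² = 169
169 = (10,9)_16 → 10² + 9² = 181
181 = (11,5)_16 → 11² + 5² = 146
146 = (9,2)_16 → 9² + 2² = 85
85 = (5,5)_16 → 5² + 5² = 50
50 = (3,2)_16 → 3² + 2² = 13
13 = (13)_16 → 13² = 169  — 169 repeats.
That took 9 steps.

9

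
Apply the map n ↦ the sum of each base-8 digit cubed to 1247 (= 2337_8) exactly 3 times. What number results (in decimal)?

277

1247 = (2,3,3,7)_8 → 2³ + 3³ + 3³ + 7³ = 8 + 27 + 27 + 343 = 405
405 = (6,2,5)_8 → 6³ + 2³ + 5³ = 216 + 8 + 125 = 349
349 = (5,3,5)_8 → 5³ + 3³ + 5³ = 125 + 27 + 125 = 277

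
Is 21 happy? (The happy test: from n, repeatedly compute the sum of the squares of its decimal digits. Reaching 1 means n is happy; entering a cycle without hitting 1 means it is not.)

21 → 2² + 1² = 4 + 1 = 5
5 → 5² = 25
25 → 2² + 5² = 4 + 25 = 29
29 → 2² + 9² = 4 + 81 = 85
85 → 8² + 5² = 64 + 25 = 89
89 → 8² + 9² = 64 + 81 = 145
145 → 1² + 4² + 5² = 1 + 16 + 25 = 42
42 → 4² + 2² = 16 + 4 = 20
20 → 2² + 0² = 4 + 0 = 4
4 → 4² = 16
16 → 1² + 6² = 1 + 36 = 37
37 → 3² + 7² = 9 + 49 = 58
58 → 5² + 8² = 25 + 64 = 89  — 89 already seen; the sequence cycles without reaching 1.

not happy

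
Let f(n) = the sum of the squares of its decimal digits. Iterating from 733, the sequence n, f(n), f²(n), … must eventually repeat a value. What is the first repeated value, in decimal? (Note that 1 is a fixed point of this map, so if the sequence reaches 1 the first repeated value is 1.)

733 → 7² + 3² + 3² = 49 + 9 + 9 = 67
67 → 6² + 7² = 36 + 49 = 85
85 → 8² + 5² = 64 + 25 = 89
89 → 8² + 9² = 64 + 81 = 145
145 → 1² + 4² + 5² = 1 + 16 + 25 = 42
42 → 4² + 2² = 16 + 4 = 20
20 → 2² + 0² = 4 + 0 = 4
4 → 4² = 16
16 → 1² + 6² = 1 + 36 = 37
37 → 3² + 7² = 9 + 49 = 58
58 → 5² + 8² = 25 + 64 = 89  — 89 already appeared earlier.

89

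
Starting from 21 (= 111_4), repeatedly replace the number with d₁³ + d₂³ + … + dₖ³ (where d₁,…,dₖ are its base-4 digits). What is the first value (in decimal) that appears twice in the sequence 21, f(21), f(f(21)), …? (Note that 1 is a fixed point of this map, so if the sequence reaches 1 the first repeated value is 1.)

21 = (1,1,1)_4 → 1³ + 1³ + 1³ = 3
3 = (3)_4 → 3³ = 27
27 = (1,2,3)_4 → 1³ + 2³ + 3³ = 36
36 = (2,1,0)_4 → 2³ + 1³ + 0³ = 9
9 = (2,1)_4 → 2³ + 1³ = 9  — 9 already appeared earlier.

9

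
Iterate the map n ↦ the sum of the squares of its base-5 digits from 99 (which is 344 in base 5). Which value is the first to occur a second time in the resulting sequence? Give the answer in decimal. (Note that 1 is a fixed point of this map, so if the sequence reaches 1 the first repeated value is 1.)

99 = (3,4,4)_5 → 41
41 = (1,3,1)_5 → 11
11 = (2,1)_5 → 5
5 = (1,0)_5 → 1  — reached the fixed point 1.
1 → 1, so 1 is the first repeated value.

1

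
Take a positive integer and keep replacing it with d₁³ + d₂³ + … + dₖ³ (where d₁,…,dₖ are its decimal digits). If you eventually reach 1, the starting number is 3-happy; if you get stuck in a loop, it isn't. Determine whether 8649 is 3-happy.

not 3-happy

8649 → 1521
1521 → 135
135 → 153
153 → 153  — 153 already seen; the sequence cycles without reaching 1.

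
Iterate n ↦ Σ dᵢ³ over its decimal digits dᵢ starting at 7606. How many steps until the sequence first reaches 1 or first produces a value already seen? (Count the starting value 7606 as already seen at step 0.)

7

7606 → 775
775 → 811
811 → 514
514 → 190
190 → 730
730 → 370
370 → 370  — 370 repeats.
That took 7 steps.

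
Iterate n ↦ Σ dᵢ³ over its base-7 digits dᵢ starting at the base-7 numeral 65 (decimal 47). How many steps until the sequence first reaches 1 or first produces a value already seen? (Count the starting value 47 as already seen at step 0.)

10

47 = (6,5)_7 → 6³ + 5³ = 341
341 = (6,6,5)_7 → 6³ + 6³ + 5³ = 557
557 = (1,4,2,4)_7 → 1³ + 4³ + 2³ + 4³ = 137
137 = (2,5,4)_7 → 2³ + 5³ + 4³ = 197
197 = (4,0,1)_7 → 4³ + 0³ + 1³ = 65
65 = (1,2,2)_7 → 1³ + 2³ + 2³ = 17
17 = (2,3)_7 → 2³ + 3³ = 35
35 = (5,0)_7 → 5³ + 0³ = 125
125 = (2,3,6)_7 → 2³ + 3³ + 6³ = 251
251 = (5,0,6)_7 → 5³ + 0³ + 6³ = 341  — 341 repeats.
That took 10 steps.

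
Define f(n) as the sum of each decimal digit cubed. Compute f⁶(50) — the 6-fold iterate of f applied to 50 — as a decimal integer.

371

50 → 125
125 → 134
134 → 92
92 → 737
737 → 713
713 → 371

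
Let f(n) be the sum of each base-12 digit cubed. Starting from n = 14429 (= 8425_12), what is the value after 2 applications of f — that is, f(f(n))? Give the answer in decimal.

14429 = (8,4,2,5)_12 → 8³ + 4³ + 2³ + 5³ = 709
709 = (4,11,1)_12 → 4³ + 11³ + 1³ = 1396

1396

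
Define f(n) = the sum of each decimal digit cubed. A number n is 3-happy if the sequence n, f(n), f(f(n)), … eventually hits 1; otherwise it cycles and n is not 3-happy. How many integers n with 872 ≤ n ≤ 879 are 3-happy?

872: 872 → 863 → 755 → 593 → 881 → 1025 → 134 → 92 → 737 → 713 → 371 → 371  — not 3-happy
873: 873 → 882 → 1032 → 36 → 243 → 99 → 1458 → 702 → 351 → 153 → 153  — not 3-happy
874: 874 → 919 → 1459 → 919  — not 3-happy
875: 875 → 980 → 1241 → 74 → 407 → 407  — not 3-happy
876: 876 → 1071 → 345 → 216 → 225 → 141 → 66 → 432 → 99 → 1458 → 702 → 351 → 153 → 153  — not 3-happy
877: 877 → 1198 → 1243 → 100 → 1  — 3-happy
878: 878 → 1367 → 587 → 980 → 1241 → 74 → 407 → 407  — not 3-happy
879: 879 → 1584 → 702 → 351 → 153 → 153  — not 3-happy
3-happy: 877

1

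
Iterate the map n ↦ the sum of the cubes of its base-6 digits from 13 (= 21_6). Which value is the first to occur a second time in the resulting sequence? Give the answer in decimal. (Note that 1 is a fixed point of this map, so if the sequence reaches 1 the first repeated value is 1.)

9

13 = (2,1)_6 → 9
9 = (1,3)_6 → 28
28 = (4,4)_6 → 128
128 = (3,3,2)_6 → 62
62 = (1,4,2)_6 → 73
73 = (2,0,1)_6 → 9  — 9 already appeared earlier.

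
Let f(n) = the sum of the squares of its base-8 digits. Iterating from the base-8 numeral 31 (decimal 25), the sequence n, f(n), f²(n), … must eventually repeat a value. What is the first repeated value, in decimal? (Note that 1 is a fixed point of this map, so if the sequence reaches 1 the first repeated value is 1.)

25

25 = (3,1)_8 → 3² + 1² = 9 + 1 = 10
10 = (1,2)_8 → 1² + 2² = 1 + 4 = 5
5 = (5)_8 → 5² = 25  — 25 already appeared earlier.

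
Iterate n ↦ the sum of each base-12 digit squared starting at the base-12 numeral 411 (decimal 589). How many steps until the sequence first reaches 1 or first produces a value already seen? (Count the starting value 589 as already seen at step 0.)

589 = (4,1,1)_12 → 4² + 1² + 1² = 18
18 = (1,6)_12 → 1² + 6² = 37
37 = (3,1)_12 → 3² + 1² = 10
10 = (10)_12 → 10² = 100
100 = (8,4)_12 → 8² + 4² = 80
80 = (6,8)_12 → 6² + 8² = 100  — 100 repeats.
That took 6 steps.

6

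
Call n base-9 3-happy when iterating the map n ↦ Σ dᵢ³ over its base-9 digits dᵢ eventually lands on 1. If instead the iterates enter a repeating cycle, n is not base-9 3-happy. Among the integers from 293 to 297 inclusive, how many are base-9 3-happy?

1

293: 293 → 277 → 397 → 577 → 345 → 99 → 9 → 1  — base-9 3-happy
294: 294 → 368 → 640 → 856 → 128 → 134 → 638 → 1198 → 470 → 476 → 980 → 540 → 432 → 152 → 856  — not base-9 3-happy
295: 295 → 495 → 217 → 225 → 351 → 91 → 3 → 27 → 27  — not base-9 3-happy
296: 296 → 664 → 856 → 128 → 134 → 638 → 1198 → 470 → 476 → 980 → 540 → 432 → 152 → 856  — not base-9 3-happy
297: 297 → 243 → 27 → 27  — not base-9 3-happy
base-9 3-happy: 293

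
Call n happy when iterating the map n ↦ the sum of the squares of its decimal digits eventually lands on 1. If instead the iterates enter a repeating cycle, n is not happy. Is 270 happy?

not happy

270 → 2² + 7² + 0² = 53
53 → 5² + 3² = 34
34 → 3² + 4² = 25
25 → 2² + 5² = 29
29 → 2² + 9² = 85
85 → 8² + 5² = 89
89 → 8² + 9² = 145
145 → 1² + 4² + 5² = 42
42 → 4² + 2² = 20
20 → 2² + 0² = 4
4 → 4² = 16
16 → 1² + 6² = 37
37 → 3² + 7² = 58
58 → 5² + 8² = 89  — 89 already seen; the sequence cycles without reaching 1.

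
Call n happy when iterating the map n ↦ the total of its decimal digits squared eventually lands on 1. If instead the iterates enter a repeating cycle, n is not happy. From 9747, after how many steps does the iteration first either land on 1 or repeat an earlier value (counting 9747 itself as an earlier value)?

9747 → 195
195 → 107
107 → 50
50 → 25
25 → 29
29 → 85
85 → 89
89 → 145
145 → 42
42 → 20
20 → 4
4 → 16
16 → 37
37 → 58
58 → 89  — 89 repeats.
That took 15 steps.

15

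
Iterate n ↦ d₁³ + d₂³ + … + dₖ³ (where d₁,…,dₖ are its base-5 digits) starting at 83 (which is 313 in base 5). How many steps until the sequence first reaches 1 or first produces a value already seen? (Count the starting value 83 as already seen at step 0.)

5

83 = (3,1,3)_5 → 3³ + 1³ + 3³ = 27 + 1 + 27 = 55
55 = (2,1,0)_5 → 2³ + 1³ + 0³ = 8 + 1 + 0 = 9
9 = (1,4)_5 → 1³ + 4³ = 1 + 64 = 65
65 = (2,3,0)_5 → 2³ + 3³ + 0³ = 8 + 27 + 0 = 35
35 = (1,2,0)_5 → 1³ + 2³ + 0³ = 1 + 8 + 0 = 9  — 9 repeats.
That took 5 steps.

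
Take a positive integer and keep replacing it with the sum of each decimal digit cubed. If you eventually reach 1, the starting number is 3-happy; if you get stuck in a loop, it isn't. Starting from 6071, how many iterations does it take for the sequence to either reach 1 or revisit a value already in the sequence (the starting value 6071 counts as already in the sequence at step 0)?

6071 → 6³ + 0³ + 7³ + 1³ = 560
560 → 5³ + 6³ + 0³ = 341
341 → 3³ + 4³ + 1³ = 92
92 → 9³ + 2³ = 737
737 → 7³ + 3³ + 7³ = 713
713 → 7³ + 1³ + 3³ = 371
371 → 3³ + 7³ + 1³ = 371  — 371 repeats.
That took 7 steps.

7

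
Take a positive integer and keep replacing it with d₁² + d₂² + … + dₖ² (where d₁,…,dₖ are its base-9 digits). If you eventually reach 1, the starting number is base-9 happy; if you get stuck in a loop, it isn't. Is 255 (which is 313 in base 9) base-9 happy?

255 = (3,1,3)_9 → 3² + 1² + 3² = 9 + 1 + 9 = 19
19 = (2,1)_9 → 2² + 1² = 4 + 1 = 5
5 = (5)_9 → 5² = 25
25 = (2,7)_9 → 2² + 7² = 4 + 49 = 53
53 = (5,8)_9 → 5² + 8² = 25 + 64 = 89
89 = (1,0,8)_9 → 1² + 0² + 8² = 1 + 0 + 64 = 65
65 = (7,2)_9 → 7² + 2² = 49 + 4 = 53  — 53 already seen; the sequence cycles without reaching 1.

not base-9 happy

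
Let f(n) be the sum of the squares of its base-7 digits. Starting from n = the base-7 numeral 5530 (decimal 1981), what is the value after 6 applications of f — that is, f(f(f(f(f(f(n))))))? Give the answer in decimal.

29

1981 = (5,5,3,0)_7 → 5² + 5² + 3² + 0² = 59
59 = (1,1,3)_7 → 1² + 1² + 3² = 11
11 = (1,4)_7 → 1² + 4² = 17
17 = (2,3)_7 → 2² + 3² = 13
13 = (1,6)_7 → 1² + 6² = 37
37 = (5,2)_7 → 5² + 2² = 29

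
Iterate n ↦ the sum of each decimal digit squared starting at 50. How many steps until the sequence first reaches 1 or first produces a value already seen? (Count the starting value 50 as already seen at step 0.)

12

50 → 25
25 → 29
29 → 85
85 → 89
89 → 145
145 → 42
42 → 20
20 → 4
4 → 16
16 → 37
37 → 58
58 → 89  — 89 repeats.
That took 12 steps.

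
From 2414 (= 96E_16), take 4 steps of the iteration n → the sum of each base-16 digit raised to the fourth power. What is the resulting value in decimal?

13394

2414 = (9,6,14)_16 → 9⁴ + 6⁴ + 14⁴ = 46273
46273 = (11,4,12,1)_16 → 11⁴ + 4⁴ + 12⁴ + 1⁴ = 35634
35634 = (8,11,3,2)_16 → 8⁴ + 11⁴ + 3⁴ + 2⁴ = 18834
18834 = (4,9,9,2)_16 → 4⁴ + 9⁴ + 9⁴ + 2⁴ = 13394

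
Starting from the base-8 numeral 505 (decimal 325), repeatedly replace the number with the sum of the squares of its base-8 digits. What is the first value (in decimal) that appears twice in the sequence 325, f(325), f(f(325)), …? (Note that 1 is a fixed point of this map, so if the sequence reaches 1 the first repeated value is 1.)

325 = (5,0,5)_8 → 5² + 0² + 5² = 25 + 0 + 25 = 50
50 = (6,2)_8 → 6² + 2² = 36 + 4 = 40
40 = (5,0)_8 → 5² + 0² = 25 + 0 = 25
25 = (3,1)_8 → 3² + 1² = 9 + 1 = 10
10 = (1,2)_8 → 1² + 2² = 1 + 4 = 5
5 = (5)_8 → 5² = 25  — 25 already appeared earlier.

25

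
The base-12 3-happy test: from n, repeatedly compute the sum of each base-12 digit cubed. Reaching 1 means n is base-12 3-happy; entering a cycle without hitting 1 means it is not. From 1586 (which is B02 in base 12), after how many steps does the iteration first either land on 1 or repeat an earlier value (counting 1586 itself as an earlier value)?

11

1586 = (11,0,2)_12 → 11³ + 0³ + 2³ = 1339
1339 = (9,3,7)_12 → 9³ + 3³ + 7³ = 1099
1099 = (7,7,7)_12 → 7³ + 7³ + 7³ = 1029
1029 = (7,1,9)_12 → 7³ + 1³ + 9³ = 1073
1073 = (7,5,5)_12 → 7³ + 5³ + 5³ = 593
593 = (4,1,5)_12 → 4³ + 1³ + 5³ = 190
190 = (1,3,10)_12 → 1³ + 3³ + 10³ = 1028
1028 = (7,1,8)_12 → 7³ + 1³ + 8³ = 856
856 = (5,11,4)_12 → 5³ + 11³ + 4³ = 1520
1520 = (10,6,8)_12 → 10³ + 6³ + 8³ = 1728
1728 = (1,0,0,0)_12 → 1³ + 0³ + 0³ + 0³ = 1  — reached 1.
That took 11 steps.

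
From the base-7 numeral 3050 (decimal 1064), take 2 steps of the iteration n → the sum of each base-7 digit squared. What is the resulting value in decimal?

1064 = (3,0,5,0)_7 → 3² + 0² + 5² + 0² = 34
34 = (4,6)_7 → 4² + 6² = 52

52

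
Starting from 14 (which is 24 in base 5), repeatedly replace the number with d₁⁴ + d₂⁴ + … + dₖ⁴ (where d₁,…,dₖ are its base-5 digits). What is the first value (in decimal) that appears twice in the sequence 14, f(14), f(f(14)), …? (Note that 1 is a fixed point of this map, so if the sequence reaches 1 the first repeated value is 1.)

14 = (2,4)_5 → 2⁴ + 4⁴ = 272
272 = (2,0,4,2)_5 → 2⁴ + 0⁴ + 4⁴ + 2⁴ = 288
288 = (2,1,2,3)_5 → 2⁴ + 1⁴ + 2⁴ + 3⁴ = 114
114 = (4,2,4)_5 → 4⁴ + 2⁴ + 4⁴ = 528
528 = (4,1,0,3)_5 → 4⁴ + 1⁴ + 0⁴ + 3⁴ = 338
338 = (2,3,2,3)_5 → 2⁴ + 3⁴ + 2⁴ + 3⁴ = 194
194 = (1,2,3,4)_5 → 1⁴ + 2⁴ + 3⁴ + 4⁴ = 354
354 = (2,4,0,4)_5 → 2⁴ + 4⁴ + 0⁴ + 4⁴ = 528  — 528 already appeared earlier.

528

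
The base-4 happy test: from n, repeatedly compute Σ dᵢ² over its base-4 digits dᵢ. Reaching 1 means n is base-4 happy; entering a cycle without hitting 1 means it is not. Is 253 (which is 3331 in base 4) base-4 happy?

253 = (3,3,3,1)_4 → 3² + 3² + 3² + 1² = 9 + 9 + 9 + 1 = 28
28 = (1,3,0)_4 → 1² + 3² + 0² = 1 + 9 + 0 = 10
10 = (2,2)_4 → 2² + 2² = 4 + 4 = 8
8 = (2,0)_4 → 2² + 0² = 4 + 0 = 4
4 = (1,0)_4 → 1² + 0² = 1 + 0 = 1  — reached 1.

base-4 happy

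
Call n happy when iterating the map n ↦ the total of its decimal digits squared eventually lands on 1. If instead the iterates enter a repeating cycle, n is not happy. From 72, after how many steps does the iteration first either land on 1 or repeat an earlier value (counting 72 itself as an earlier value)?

72 → 53
53 → 34
34 → 25
25 → 29
29 → 85
85 → 89
89 → 145
145 → 42
42 → 20
20 → 4
4 → 16
16 → 37
37 → 58
58 → 89  — 89 repeats.
That took 14 steps.

14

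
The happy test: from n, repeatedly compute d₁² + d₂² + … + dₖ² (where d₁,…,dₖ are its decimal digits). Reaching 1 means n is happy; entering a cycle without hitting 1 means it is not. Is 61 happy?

not happy

61 → 37
37 → 58
58 → 89
89 → 145
145 → 42
42 → 20
20 → 4
4 → 16
16 → 37  — 37 already seen; the sequence cycles without reaching 1.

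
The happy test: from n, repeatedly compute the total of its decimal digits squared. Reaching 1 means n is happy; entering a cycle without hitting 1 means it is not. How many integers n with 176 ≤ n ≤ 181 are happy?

176: 176 → 86 → 100 → 1  (reaches 1)
177: 177 → 99 → 162 → 41 → 17 → 50 → 25 → 29 → 85 → 89 → 145 → 42 → 20 → 4 → 16 → 37 → 58 → 89  (repeats 89)
178: 178 → 114 → 18 → 65 → 61 → 37 → 58 → 89 → 145 → 42 → 20 → 4 → 16 → 37  (repeats 37)
179: 179 → 131 → 11 → 2 → 4 → 16 → 37 → 58 → 89 → 145 → 42 → 20 → 4  (repeats 4)
180: 180 → 65 → 61 → 37 → 58 → 89 → 145 → 42 → 20 → 4 → 16 → 37  (repeats 37)
181: 181 → 66 → 72 → 53 → 34 → 25 → 29 → 85 → 89 → 145 → 42 → 20 → 4 → 16 → 37 → 58 → 89  (repeats 89)
happy: 176

1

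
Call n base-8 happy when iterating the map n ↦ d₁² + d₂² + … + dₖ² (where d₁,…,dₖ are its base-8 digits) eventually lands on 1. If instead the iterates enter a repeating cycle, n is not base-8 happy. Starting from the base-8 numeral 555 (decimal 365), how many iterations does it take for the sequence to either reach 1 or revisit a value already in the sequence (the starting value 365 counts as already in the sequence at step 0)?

365 = (5,5,5)_8 → 5² + 5² + 5² = 25 + 25 + 25 = 75
75 = (1,1,3)_8 → 1² + 1² + 3² = 1 + 1 + 9 = 11
11 = (1,3)_8 → 1² + 3² = 1 + 9 = 10
10 = (1,2)_8 → 1² + 2² = 1 + 4 = 5
5 = (5)_8 → 5² = 25
25 = (3,1)_8 → 3² + 1² = 9 + 1 = 10  — 10 repeats.
That took 6 steps.

6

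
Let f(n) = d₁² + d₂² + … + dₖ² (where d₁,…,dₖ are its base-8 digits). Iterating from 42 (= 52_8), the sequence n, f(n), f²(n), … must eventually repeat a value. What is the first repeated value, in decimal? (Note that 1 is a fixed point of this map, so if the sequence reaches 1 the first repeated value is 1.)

20

42 = (5,2)_8 → 29
29 = (3,5)_8 → 34
34 = (4,2)_8 → 20
20 = (2,4)_8 → 20  — 20 already appeared earlier.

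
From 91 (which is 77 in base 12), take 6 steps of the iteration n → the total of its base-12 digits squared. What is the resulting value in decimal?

25

91 = (7,7)_12 → 98
98 = (8,2)_12 → 68
68 = (5,8)_12 → 89
89 = (7,5)_12 → 74
74 = (6,2)_12 → 40
40 = (3,4)_12 → 25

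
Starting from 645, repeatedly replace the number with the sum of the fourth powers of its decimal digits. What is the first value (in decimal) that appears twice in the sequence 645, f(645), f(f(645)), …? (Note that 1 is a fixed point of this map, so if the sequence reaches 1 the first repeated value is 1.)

2178

645 → 2177
2177 → 4819
4819 → 10914
10914 → 6819
6819 → 11954
11954 → 7444
7444 → 3169
3169 → 7939
7939 → 15604
15604 → 2178
2178 → 6514
6514 → 2178  — 2178 already appeared earlier.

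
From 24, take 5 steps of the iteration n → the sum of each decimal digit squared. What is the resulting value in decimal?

58

24 → 2² + 4² = 20
20 → 2² + 0² = 4
4 → 4² = 16
16 → 1² + 6² = 37
37 → 3² + 7² = 58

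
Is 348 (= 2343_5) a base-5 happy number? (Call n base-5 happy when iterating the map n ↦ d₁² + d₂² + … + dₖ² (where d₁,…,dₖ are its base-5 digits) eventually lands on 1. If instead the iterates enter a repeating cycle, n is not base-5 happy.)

not base-5 happy

348 = (2,3,4,3)_5 → 2² + 3² + 4² + 3² = 38
38 = (1,2,3)_5 → 1² + 2² + 3² = 14
14 = (2,4)_5 → 2² + 4² = 20
20 = (4,0)_5 → 4² + 0² = 16
16 = (3,1)_5 → 3² + 1² = 10
10 = (2,0)_5 → 2² + 0² = 4
4 = (4)_5 → 4² = 16  — 16 already seen; the sequence cycles without reaching 1.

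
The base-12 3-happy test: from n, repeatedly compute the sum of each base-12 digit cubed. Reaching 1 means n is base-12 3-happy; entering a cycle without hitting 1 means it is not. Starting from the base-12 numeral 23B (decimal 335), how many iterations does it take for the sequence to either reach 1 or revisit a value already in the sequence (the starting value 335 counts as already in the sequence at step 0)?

12

335 = (2,3,11)_12 → 2³ + 3³ + 11³ = 1366
1366 = (9,5,10)_12 → 9³ + 5³ + 10³ = 1854
1854 = (1,0,10,6)_12 → 1³ + 0³ + 10³ + 6³ = 1217
1217 = (8,5,5)_12 → 8³ + 5³ + 5³ = 762
762 = (5,3,6)_12 → 5³ + 3³ + 6³ = 368
368 = (2,6,8)_12 → 2³ + 6³ + 8³ = 736
736 = (5,1,4)_12 → 5³ + 1³ + 4³ = 190
190 = (1,3,10)_12 → 1³ + 3³ + 10³ = 1028
1028 = (7,1,8)_12 → 7³ + 1³ + 8³ = 856
856 = (5,11,4)_12 → 5³ + 11³ + 4³ = 1520
1520 = (10,6,8)_12 → 10³ + 6³ + 8³ = 1728
1728 = (1,0,0,0)_12 → 1³ + 0³ + 0³ + 0³ = 1  — reached 1.
That took 12 steps.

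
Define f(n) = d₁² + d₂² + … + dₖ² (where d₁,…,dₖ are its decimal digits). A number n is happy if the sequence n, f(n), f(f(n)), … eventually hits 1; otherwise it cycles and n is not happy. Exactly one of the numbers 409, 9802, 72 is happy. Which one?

409

409: 409 → 97 → 130 → 10 → 1  — reaches 1 (happy)
9802: 9802 → 149 → 98 → 145 → 42 → 20 → 4 → 16 → 37 → 58 → 89 → 145  — repeats 145 (not happy)
72: 72 → 53 → 34 → 25 → 29 → 85 → 89 → 145 → 42 → 20 → 4 → 16 → 37 → 58 → 89  — repeats 89 (not happy)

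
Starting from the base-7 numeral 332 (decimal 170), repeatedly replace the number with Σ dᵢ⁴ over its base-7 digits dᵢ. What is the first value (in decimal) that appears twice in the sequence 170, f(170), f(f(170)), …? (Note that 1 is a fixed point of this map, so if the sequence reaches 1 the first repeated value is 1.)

178

170 = (3,3,2)_7 → 3⁴ + 3⁴ + 2⁴ = 178
178 = (3,4,3)_7 → 3⁴ + 4⁴ + 3⁴ = 418
418 = (1,1,3,5)_7 → 1⁴ + 1⁴ + 3⁴ + 5⁴ = 708
708 = (2,0,3,1)_7 → 2⁴ + 0⁴ + 3⁴ + 1⁴ = 98
98 = (2,0,0)_7 → 2⁴ + 0⁴ + 0⁴ = 16
16 = (2,2)_7 → 2⁴ + 2⁴ = 32
32 = (4,4)_7 → 4⁴ + 4⁴ = 512
512 = (1,3,3,1)_7 → 1⁴ + 3⁴ + 3⁴ + 1⁴ = 164
164 = (3,2,3)_7 → 3⁴ + 2⁴ + 3⁴ = 178  — 178 already appeared earlier.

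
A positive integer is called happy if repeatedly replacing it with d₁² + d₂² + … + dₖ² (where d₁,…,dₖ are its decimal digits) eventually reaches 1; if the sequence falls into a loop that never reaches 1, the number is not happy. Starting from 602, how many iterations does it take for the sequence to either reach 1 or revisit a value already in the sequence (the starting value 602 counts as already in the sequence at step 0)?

602 → 6² + 0² + 2² = 36 + 0 + 4 = 40
40 → 4² + 0² = 16 + 0 = 16
16 → 1² + 6² = 1 + 36 = 37
37 → 3² + 7² = 9 + 49 = 58
58 → 5² + 8² = 25 + 64 = 89
89 → 8² + 9² = 64 + 81 = 145
145 → 1² + 4² + 5² = 1 + 16 + 25 = 42
42 → 4² + 2² = 16 + 4 = 20
20 → 2² + 0² = 4 + 0 = 4
4 → 4² = 16  — 16 repeats.
That took 10 steps.

10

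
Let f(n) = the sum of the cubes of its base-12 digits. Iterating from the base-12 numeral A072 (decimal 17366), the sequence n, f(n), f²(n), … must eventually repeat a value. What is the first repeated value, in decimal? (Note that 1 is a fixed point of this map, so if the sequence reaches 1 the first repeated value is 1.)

1351

17366 = (10,0,7,2)_12 → 10³ + 0³ + 7³ + 2³ = 1000 + 0 + 343 + 8 = 1351
1351 = (9,4,7)_12 → 9³ + 4³ + 7³ = 729 + 64 + 343 = 1136
1136 = (7,10,8)_12 → 7³ + 10³ + 8³ = 343 + 1000 + 512 = 1855
1855 = (1,0,10,7)_12 → 1³ + 0³ + 10³ + 7³ = 1 + 0 + 1000 + 343 = 1344
1344 = (9,4,0)_12 → 9³ + 4³ + 0³ = 729 + 64 + 0 = 793
793 = (5,6,1)_12 → 5³ + 6³ + 1³ = 125 + 216 + 1 = 342
342 = (2,4,6)_12 → 2³ + 4³ + 6³ = 8 + 64 + 216 = 288
288 = (2,0,0)_12 → 2³ + 0³ + 0³ = 8 + 0 + 0 = 8
8 = (8)_12 → 8³ = 512
512 = (3,6,8)_12 → 3³ + 6³ + 8³ = 27 + 216 + 512 = 755
755 = (5,2,11)_12 → 5³ + 2³ + 11³ = 125 + 8 + 1331 = 1464
1464 = (10,2,0)_12 → 10³ + 2³ + 0³ = 1000 + 8 + 0 = 1008
1008 = (7,0,0)_12 → 7³ + 0³ + 0³ = 343 + 0 + 0 = 343
343 = (2,4,7)_12 → 2³ + 4³ + 7³ = 8 + 64 + 343 = 415
415 = (2,10,7)_12 → 2³ + 10³ + 7³ = 8 + 1000 + 343 = 1351  — 1351 already appeared earlier.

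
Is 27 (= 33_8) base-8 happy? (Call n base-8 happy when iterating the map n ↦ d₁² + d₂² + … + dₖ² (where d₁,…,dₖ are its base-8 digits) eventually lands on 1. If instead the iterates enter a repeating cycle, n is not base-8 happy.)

base-8 happy

27 = (3,3)_8 → 3² + 3² = 18
18 = (2,2)_8 → 2² + 2² = 8
8 = (1,0)_8 → 1² + 0² = 1  — reached 1.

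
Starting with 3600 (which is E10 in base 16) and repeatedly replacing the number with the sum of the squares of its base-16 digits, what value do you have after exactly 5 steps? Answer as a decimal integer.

3600 = (14,1,0)_16 → 14² + 1² + 0² = 197
197 = (12,5)_16 → 12² + 5² = 169
169 = (10,9)_16 → 10² + 9² = 181
181 = (11,5)_16 → 11² + 5² = 146
146 = (9,2)_16 → 9² + 2² = 85

85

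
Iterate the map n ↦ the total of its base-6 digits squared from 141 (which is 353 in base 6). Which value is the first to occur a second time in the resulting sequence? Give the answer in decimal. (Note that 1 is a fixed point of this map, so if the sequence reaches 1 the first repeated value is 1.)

17

141 = (3,5,3)_6 → 3² + 5² + 3² = 43
43 = (1,1,1)_6 → 1² + 1² + 1² = 3
3 = (3)_6 → 3² = 9
9 = (1,3)_6 → 1² + 3² = 10
10 = (1,4)_6 → 1² + 4² = 17
17 = (2,5)_6 → 2² + 5² = 29
29 = (4,5)_6 → 4² + 5² = 41
41 = (1,0,5)_6 → 1² + 0² + 5² = 26
26 = (4,2)_6 → 4² + 2² = 20
20 = (3,2)_6 → 3² + 2² = 13
13 = (2,1)_6 → 2² + 1² = 5
5 = (5)_6 → 5² = 25
25 = (4,1)_6 → 4² + 1² = 17  — 17 already appeared earlier.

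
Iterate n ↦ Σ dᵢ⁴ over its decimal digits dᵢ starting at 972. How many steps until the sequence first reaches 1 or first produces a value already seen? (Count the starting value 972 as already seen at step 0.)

972 → 9⁴ + 7⁴ + 2⁴ = 8978
8978 → 8⁴ + 9⁴ + 7⁴ + 8⁴ = 17154
17154 → 1⁴ + 7⁴ + 1⁴ + 5⁴ + 4⁴ = 3284
3284 → 3⁴ + 2⁴ + 8⁴ + 4⁴ = 4449
4449 → 4⁴ + 4⁴ + 4⁴ + 9⁴ = 7329
7329 → 7⁴ + 3⁴ + 2⁴ + 9⁴ = 9059
9059 → 9⁴ + 0⁴ + 5⁴ + 9⁴ = 13747
13747 → 1⁴ + 3⁴ + 7⁴ + 4⁴ + 7⁴ = 5140
5140 → 5⁴ + 1⁴ + 4⁴ + 0⁴ = 882
882 → 8⁴ + 8⁴ + 2⁴ = 8208
8208 → 8⁴ + 2⁴ + 0⁴ + 8⁴ = 8208  — 8208 repeats.
That took 11 steps.

11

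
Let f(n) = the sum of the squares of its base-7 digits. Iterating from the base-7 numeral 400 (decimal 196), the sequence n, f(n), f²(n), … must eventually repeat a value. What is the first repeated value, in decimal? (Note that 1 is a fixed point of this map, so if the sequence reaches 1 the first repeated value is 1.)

196 = (4,0,0)_7 → 16
16 = (2,2)_7 → 8
8 = (1,1)_7 → 2
2 = (2)_7 → 4
4 = (4)_7 → 16  — 16 already appeared earlier.

16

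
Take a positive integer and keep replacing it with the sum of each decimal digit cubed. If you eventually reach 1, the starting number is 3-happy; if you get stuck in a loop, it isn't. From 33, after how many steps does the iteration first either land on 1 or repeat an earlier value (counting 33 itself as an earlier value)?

7

33 → 3³ + 3³ = 54
54 → 5³ + 4³ = 189
189 → 1³ + 8³ + 9³ = 1242
1242 → 1³ + 2³ + 4³ + 2³ = 81
81 → 8³ + 1³ = 513
513 → 5³ + 1³ + 3³ = 153
153 → 1³ + 5³ + 3³ = 153  — 153 repeats.
That took 7 steps.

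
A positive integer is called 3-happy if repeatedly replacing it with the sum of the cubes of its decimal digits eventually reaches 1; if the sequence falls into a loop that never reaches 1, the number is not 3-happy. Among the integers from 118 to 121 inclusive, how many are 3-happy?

1

118: 118 → 514 → 190 → 730 → 370 → 370  (repeats 370)
119: 119 → 731 → 371 → 371  (repeats 371)
120: 120 → 9 → 729 → 1080 → 513 → 153 → 153  (repeats 153)
121: 121 → 10 → 1  (reaches 1)
3-happy: 121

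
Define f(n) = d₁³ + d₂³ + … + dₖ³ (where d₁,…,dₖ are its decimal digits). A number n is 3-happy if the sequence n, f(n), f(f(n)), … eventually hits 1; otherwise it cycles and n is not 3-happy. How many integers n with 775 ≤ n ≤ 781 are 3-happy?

1

775: 775 → 811 → 514 → 190 → 730 → 370 → 370  — not 3-happy
776: 776 → 902 → 737 → 713 → 371 → 371  — not 3-happy
777: 777 → 1029 → 738 → 882 → 1032 → 36 → 243 → 99 → 1458 → 702 → 351 → 153 → 153  — not 3-happy
778: 778 → 1198 → 1243 → 100 → 1  — 3-happy
779: 779 → 1415 → 191 → 731 → 371 → 371  — not 3-happy
780: 780 → 855 → 762 → 567 → 684 → 792 → 1080 → 513 → 153 → 153  — not 3-happy
781: 781 → 856 → 853 → 664 → 496 → 1009 → 730 → 370 → 370  — not 3-happy
3-happy: 778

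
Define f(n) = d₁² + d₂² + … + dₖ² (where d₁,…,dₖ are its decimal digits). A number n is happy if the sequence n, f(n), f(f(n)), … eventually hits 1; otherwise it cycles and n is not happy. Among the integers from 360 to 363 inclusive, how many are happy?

360: 360 → 45 → 41 → 17 → 50 → 25 → 29 → 85 → 89 → 145 → 42 → 20 → 4 → 16 → 37 → 58 → 89  (repeats 89)
361: 361 → 46 → 52 → 29 → 85 → 89 → 145 → 42 → 20 → 4 → 16 → 37 → 58 → 89  (repeats 89)
362: 362 → 49 → 97 → 130 → 10 → 1  (reaches 1)
363: 363 → 54 → 41 → 17 → 50 → 25 → 29 → 85 → 89 → 145 → 42 → 20 → 4 → 16 → 37 → 58 → 89  (repeats 89)
happy: 362

1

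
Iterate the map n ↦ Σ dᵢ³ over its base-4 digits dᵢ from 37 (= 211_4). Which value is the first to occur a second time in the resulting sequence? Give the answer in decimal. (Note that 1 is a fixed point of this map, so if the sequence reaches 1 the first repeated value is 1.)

37 = (2,1,1)_4 → 10
10 = (2,2)_4 → 16
16 = (1,0,0)_4 → 1  — reached the fixed point 1.
1 → 1, so 1 is the first repeated value.

1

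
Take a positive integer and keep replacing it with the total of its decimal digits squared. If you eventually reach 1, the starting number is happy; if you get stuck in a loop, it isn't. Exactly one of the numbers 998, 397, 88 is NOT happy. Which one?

88

998: 998 → 226 → 44 → 32 → 13 → 10 → 1  — reaches 1 (happy)
397: 397 → 139 → 91 → 82 → 68 → 100 → 1  — reaches 1 (happy)
88: 88 → 128 → 69 → 117 → 51 → 26 → 40 → 16 → 37 → 58 → 89 → 145 → 42 → 20 → 4 → 16  — repeats 16 (not happy)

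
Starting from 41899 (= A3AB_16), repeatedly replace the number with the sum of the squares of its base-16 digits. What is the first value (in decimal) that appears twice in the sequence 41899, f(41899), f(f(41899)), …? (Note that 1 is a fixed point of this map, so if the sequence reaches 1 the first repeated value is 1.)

41899 = (10,3,10,11)_16 → 10² + 3² + 10² + 11² = 330
330 = (1,4,10)_16 → 1² + 4² + 10² = 117
117 = (7,5)_16 → 7² + 5² = 74
74 = (4,10)_16 → 4² + 10² = 116
116 = (7,4)_16 → 7² + 4² = 65
65 = (4,1)_16 → 4² + 1² = 17
17 = (1,1)_16 → 1² + 1² = 2
2 = (2)_16 → 2² = 4
4 = (4)_16 → 4² = 16
16 = (1,0)_16 → 1² + 0² = 1  — reached the fixed point 1.
1 → 1, so 1 is the first repeated value.

1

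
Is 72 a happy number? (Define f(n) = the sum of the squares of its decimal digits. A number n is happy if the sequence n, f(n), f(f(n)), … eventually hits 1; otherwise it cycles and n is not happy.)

72 → 7² + 2² = 53
53 → 5² + 3² = 34
34 → 3² + 4² = 25
25 → 2² + 5² = 29
29 → 2² + 9² = 85
85 → 8² + 5² = 89
89 → 8² + 9² = 145
145 → 1² + 4² + 5² = 42
42 → 4² + 2² = 20
20 → 2² + 0² = 4
4 → 4² = 16
16 → 1² + 6² = 37
37 → 3² + 7² = 58
58 → 5² + 8² = 89  — 89 already seen; the sequence cycles without reaching 1.

not happy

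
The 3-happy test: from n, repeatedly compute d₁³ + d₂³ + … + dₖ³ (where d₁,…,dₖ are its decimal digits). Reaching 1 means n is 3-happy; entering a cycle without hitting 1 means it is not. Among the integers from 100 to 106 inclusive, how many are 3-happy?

1

100: 100 → 1  — 3-happy
101: 101 → 2 → 8 → 512 → 134 → 92 → 737 → 713 → 371 → 371  — not 3-happy
102: 102 → 9 → 729 → 1080 → 513 → 153 → 153  — not 3-happy
103: 103 → 28 → 520 → 133 → 55 → 250 → 133  — not 3-happy
104: 104 → 65 → 341 → 92 → 737 → 713 → 371 → 371  — not 3-happy
105: 105 → 126 → 225 → 141 → 66 → 432 → 99 → 1458 → 702 → 351 → 153 → 153  — not 3-happy
106: 106 → 217 → 352 → 160 → 217  — not 3-happy
3-happy: 100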